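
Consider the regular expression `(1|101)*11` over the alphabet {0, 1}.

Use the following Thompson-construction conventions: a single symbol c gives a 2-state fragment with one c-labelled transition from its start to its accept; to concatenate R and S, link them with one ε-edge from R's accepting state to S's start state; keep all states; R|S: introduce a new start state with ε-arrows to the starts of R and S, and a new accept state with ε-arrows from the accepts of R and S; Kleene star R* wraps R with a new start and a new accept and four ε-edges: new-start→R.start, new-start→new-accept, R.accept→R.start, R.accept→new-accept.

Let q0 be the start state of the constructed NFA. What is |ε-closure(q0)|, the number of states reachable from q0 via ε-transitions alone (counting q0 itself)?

6

Work bottom-up. For each fragment F, track |ε-closure(F.start)| and whether F's accept lies in that closure (i.e. whether F accepts ε). A single-symbol fragment has closure size 1 and does not accept ε.
  101 → same as the first factor's closure: |ε-closure| = 1
  1|101 → |ε-closure| = 1 + 1 + 1 = 3 (the new accept is not ε-reachable since no branch accepts ε)
  (1|101)* → |ε-closure| = 1 (new start) + 3 (body) + 1 (new accept) = 5
  (1|101)*11 → |ε-closure| = 5 + 1 = 6 (closure spills across the concat boundary because the left factor accepts ε)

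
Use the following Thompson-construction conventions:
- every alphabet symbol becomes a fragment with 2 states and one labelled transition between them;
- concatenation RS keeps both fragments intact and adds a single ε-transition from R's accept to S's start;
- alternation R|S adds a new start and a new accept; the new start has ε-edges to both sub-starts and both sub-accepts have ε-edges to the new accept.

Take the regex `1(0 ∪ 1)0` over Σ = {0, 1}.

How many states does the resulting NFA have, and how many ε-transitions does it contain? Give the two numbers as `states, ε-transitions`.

By structural recursion:
Each of the 4 symbol leaves contributes 2 states and 0 ε-transitions.
  0 ∪ 1 → 6 states, 4 ε-transitions
  1(0 ∪ 1)0 → 10 states, 6 ε-transitions

10, 6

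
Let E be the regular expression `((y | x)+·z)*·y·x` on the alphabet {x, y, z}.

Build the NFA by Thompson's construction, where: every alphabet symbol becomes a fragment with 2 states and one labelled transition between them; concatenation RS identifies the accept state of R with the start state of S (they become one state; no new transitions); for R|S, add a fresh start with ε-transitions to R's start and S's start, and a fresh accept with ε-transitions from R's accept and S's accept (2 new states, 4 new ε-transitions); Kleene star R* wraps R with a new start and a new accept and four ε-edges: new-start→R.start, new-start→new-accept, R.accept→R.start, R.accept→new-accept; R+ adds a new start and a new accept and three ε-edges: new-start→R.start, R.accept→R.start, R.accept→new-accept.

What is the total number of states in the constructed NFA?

13

Per subexpression:
Each of the 5 symbol leaves contributes a 2-state fragment.
  y | x = 6 states
  (y | x)+ = 8 states
  (y | x)+·z = 9 states
  ((y | x)+·z)* = 11 states
  ((y | x)+·z)*·y·x = 13 states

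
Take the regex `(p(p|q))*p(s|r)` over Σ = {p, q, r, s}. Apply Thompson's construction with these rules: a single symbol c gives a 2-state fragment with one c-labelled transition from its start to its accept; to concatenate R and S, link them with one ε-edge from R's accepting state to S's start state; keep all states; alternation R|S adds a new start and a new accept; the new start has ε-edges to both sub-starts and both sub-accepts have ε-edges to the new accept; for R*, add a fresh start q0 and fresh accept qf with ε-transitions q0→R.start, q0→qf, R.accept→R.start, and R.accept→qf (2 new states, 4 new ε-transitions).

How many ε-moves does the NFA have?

Per subexpression:
Each of the 6 symbol leaves contributes 0 ε-transitions.
  p|q — 4 ε-transitions
  p(p|q) — 5 ε-transitions
  (p(p|q))* — 9 ε-transitions
  s|r — 4 ε-transitions
  (p(p|q))*p(s|r) — 15 ε-transitions

15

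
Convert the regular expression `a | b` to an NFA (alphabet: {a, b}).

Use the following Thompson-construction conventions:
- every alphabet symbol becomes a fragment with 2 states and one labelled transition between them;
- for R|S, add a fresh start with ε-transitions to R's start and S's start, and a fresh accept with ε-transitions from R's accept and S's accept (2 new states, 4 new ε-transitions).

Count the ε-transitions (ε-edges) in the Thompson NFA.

4

Recursing over subexpressions:
Each of the 2 symbol leaves contributes 0 ε-transitions.
  a | b → 4 ε-transitions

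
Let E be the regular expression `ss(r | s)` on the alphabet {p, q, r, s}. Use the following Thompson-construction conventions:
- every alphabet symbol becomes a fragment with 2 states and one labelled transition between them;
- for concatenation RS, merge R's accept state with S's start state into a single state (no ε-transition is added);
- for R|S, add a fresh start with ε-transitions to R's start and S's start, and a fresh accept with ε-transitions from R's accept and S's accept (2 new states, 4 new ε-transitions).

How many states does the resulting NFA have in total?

Per subexpression:
Each of the 4 symbol leaves contributes a 2-state fragment.
  r | s — 6 states
  ss(r | s) — 8 states

8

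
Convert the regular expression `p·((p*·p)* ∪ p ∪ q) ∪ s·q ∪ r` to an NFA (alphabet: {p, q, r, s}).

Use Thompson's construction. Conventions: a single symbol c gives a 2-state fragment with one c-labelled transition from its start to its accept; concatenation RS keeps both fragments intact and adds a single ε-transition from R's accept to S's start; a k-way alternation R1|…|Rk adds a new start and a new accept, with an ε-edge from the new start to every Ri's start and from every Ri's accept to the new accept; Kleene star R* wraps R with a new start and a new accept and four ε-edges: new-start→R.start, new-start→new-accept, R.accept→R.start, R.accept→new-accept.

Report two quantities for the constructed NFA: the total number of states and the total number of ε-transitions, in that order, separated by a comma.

24, 23

By structural recursion:
Each of the 8 symbol leaves contributes 2 states and 0 ε-transitions.
  p* = 4 states, 4 ε-transitions
  p*·p = 6 states, 5 ε-transitions
  (p*·p)* = 8 states, 9 ε-transitions
  (p*·p)* ∪ p ∪ q = 14 states, 15 ε-transitions
  p·((p*·p)* ∪ p ∪ q) = 16 states, 16 ε-transitions
  s·q = 4 states, 1 ε-transition
  p·((p*·p)* ∪ p ∪ q) ∪ s·q ∪ r = 24 states, 23 ε-transitions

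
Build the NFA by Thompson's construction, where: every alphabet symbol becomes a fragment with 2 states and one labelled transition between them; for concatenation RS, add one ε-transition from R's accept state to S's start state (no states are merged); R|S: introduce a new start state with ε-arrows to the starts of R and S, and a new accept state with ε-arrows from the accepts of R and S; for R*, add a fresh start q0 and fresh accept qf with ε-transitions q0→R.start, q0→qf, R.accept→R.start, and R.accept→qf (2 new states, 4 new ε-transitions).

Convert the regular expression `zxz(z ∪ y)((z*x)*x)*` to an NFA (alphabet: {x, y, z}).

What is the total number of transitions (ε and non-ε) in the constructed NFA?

Bottom-up over the parse tree:
Each of the 8 symbol leaves contributes 1 transition (1 symbol, 0 ε).
  z ∪ y : 6 transitions (2 symbol, 4 ε)
  z* : 5 transitions (1 symbol, 4 ε)
  z*x : 7 transitions (2 symbol, 5 ε)
  (z*x)* : 11 transitions (2 symbol, 9 ε)
  (z*x)*x : 13 transitions (3 symbol, 10 ε)
  ((z*x)*x)* : 17 transitions (3 symbol, 14 ε)
  zxz(z ∪ y)((z*x)*x)* : 30 transitions (8 symbol, 22 ε)

30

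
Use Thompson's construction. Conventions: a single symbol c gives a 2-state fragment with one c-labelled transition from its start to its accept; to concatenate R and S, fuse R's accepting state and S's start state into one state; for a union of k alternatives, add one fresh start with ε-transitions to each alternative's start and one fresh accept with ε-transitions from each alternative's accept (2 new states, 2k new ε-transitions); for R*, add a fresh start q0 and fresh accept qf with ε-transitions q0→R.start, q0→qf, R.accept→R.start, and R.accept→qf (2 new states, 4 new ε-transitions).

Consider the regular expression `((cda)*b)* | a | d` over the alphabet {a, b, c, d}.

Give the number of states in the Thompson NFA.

15

By structural recursion:
Each of the 6 symbol leaves contributes a 2-state fragment.
  cda = 4 states
  (cda)* = 6 states
  (cda)*b = 7 states
  ((cda)*b)* = 9 states
  ((cda)*b)* | a | d = 15 states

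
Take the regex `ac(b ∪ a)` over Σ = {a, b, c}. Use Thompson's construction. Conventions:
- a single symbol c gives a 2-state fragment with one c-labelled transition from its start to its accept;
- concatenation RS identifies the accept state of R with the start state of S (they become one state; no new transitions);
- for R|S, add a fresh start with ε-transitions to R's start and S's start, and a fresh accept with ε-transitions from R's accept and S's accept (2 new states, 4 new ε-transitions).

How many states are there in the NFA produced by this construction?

8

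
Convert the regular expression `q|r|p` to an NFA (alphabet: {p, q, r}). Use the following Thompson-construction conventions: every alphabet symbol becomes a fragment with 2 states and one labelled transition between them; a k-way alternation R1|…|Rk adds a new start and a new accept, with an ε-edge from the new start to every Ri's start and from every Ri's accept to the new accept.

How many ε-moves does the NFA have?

6

Per subexpression:
Each of the 3 symbol leaves contributes 0 ε-transitions.
  q|r|p = 6 ε-transitions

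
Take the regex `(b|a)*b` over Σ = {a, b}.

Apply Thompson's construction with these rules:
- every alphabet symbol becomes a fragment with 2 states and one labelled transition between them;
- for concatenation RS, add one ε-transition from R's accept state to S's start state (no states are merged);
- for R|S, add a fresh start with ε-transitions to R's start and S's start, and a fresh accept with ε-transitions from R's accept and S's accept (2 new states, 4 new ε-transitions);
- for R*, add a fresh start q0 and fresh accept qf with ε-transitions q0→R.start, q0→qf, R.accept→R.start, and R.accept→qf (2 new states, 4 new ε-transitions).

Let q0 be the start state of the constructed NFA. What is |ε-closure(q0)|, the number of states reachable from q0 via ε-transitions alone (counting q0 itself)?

Let C(F) = |ε-closure(F.start)| within fragment F, and note whether F accepts ε. Symbol fragments have C = 1 and do not accept ε. Then:
  b|a : new start ε-reaches every alternative's start; none of them accept ε, so the new accept is not reached: |ε-closure| = 1 + 1 + 1 = 3
  (b|a)* : the star's fresh start ε-reaches both the body's start and the fresh accept: |ε-closure| = 2 + 3 = 5
  (b|a)*b : |ε-closure| = 5 + 1 = 6 (closure spills across the concat boundary because the left factor accepts ε)

6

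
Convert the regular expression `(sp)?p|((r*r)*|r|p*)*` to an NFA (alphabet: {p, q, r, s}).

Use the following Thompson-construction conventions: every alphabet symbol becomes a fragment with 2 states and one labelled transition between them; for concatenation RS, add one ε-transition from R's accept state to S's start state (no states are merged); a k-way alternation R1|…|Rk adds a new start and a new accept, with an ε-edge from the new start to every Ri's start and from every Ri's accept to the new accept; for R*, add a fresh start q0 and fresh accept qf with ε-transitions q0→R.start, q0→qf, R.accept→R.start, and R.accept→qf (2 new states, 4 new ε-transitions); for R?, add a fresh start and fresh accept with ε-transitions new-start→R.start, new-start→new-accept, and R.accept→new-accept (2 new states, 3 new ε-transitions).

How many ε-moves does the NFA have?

32

Recursing over subexpressions:
Each of the 7 symbol leaves contributes 0 ε-transitions.
  sp — 1 ε-transition
  (sp)? — 4 ε-transitions
  (sp)?p — 5 ε-transitions
  r* — 4 ε-transitions
  r*r — 5 ε-transitions
  (r*r)* — 9 ε-transitions
  p* — 4 ε-transitions
  (r*r)*|r|p* — 19 ε-transitions
  ((r*r)*|r|p*)* — 23 ε-transitions
  (sp)?p|((r*r)*|r|p*)* — 32 ε-transitions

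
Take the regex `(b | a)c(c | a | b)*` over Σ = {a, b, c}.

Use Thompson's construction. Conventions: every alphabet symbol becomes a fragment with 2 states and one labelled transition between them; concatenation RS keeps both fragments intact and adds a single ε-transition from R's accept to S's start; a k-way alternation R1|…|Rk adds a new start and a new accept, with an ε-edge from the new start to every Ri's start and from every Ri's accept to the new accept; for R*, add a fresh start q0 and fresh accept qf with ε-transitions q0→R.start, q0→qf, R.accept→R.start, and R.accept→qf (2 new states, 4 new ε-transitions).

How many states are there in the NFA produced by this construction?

Building bottom-up:
Each of the 6 symbol leaves contributes a 2-state fragment.
  b | a : 6 states
  c | a | b : 8 states
  (c | a | b)* : 10 states
  (b | a)c(c | a | b)* : 18 states

18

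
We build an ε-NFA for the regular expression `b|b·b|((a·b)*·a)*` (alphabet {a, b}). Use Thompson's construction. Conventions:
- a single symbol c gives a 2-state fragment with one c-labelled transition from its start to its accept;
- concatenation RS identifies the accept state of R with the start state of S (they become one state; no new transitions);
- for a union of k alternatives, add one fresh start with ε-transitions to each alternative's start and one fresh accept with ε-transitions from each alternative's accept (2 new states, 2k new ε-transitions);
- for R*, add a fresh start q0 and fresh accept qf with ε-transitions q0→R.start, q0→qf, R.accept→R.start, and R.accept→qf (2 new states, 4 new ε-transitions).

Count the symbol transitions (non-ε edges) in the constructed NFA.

6

Bottom-up over the parse tree:
Each of the 6 symbol leaves contributes exactly 1 symbol transition.
  b·b — 2 symbol transitions
  a·b — 2 symbol transitions
  (a·b)* — 2 symbol transitions
  (a·b)*·a — 3 symbol transitions
  ((a·b)*·a)* — 3 symbol transitions
  b|b·b|((a·b)*·a)* — 6 symbol transitions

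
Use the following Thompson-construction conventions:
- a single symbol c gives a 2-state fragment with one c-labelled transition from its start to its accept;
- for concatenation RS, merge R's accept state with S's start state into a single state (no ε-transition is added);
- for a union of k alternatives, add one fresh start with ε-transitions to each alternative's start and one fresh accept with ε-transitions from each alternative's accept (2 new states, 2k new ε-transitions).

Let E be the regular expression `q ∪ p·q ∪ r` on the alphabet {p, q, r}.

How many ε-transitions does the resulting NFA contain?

By structural recursion:
Each of the 4 symbol leaves contributes 0 ε-transitions.
  p·q : 0 ε-transitions
  q ∪ p·q ∪ r : 6 ε-transitions

6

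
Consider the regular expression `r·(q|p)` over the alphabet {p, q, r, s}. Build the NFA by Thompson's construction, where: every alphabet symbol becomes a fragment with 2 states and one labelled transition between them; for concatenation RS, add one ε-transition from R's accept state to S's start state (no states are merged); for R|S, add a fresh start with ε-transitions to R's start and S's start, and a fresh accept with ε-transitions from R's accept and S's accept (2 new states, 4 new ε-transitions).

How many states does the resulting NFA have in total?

8

Building bottom-up:
Each of the 3 symbol leaves contributes a 2-state fragment.
  q|p → 6 states
  r·(q|p) → 8 states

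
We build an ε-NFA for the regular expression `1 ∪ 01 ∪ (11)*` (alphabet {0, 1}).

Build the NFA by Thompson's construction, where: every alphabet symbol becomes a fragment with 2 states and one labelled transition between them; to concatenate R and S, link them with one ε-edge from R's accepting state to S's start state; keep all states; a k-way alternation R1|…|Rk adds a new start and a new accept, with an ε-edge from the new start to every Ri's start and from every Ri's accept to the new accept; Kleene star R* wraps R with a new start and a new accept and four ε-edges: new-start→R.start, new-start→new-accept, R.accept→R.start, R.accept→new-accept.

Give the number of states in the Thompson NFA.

Per subexpression:
Each of the 5 symbol leaves contributes a 2-state fragment.
  01 → 4 states
  11 → 4 states
  (11)* → 6 states
  1 ∪ 01 ∪ (11)* → 14 states

14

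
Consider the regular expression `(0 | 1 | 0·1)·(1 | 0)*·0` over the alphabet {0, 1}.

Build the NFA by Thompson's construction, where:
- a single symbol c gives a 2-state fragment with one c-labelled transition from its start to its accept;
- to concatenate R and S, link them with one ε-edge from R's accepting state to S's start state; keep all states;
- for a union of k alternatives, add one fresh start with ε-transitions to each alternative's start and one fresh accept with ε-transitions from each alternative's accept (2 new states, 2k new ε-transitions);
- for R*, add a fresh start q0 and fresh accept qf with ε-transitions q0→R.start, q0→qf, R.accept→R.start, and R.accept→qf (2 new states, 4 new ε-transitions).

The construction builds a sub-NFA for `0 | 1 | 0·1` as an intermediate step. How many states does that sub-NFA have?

10

Fragment for `0 | 1 | 0·1`:
Each of the 4 symbol leaves contributes a 2-state fragment.
  0·1 — 4 states
  0 | 1 | 0·1 — 10 states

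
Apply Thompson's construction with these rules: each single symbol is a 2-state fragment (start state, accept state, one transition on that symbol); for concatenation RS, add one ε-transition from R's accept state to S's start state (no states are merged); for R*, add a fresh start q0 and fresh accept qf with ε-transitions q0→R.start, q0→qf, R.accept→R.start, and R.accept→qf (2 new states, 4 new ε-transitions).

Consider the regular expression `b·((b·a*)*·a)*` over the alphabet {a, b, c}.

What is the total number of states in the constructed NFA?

14

Recursing over subexpressions:
Each of the 4 symbol leaves contributes a 2-state fragment.
  a* : 4 states
  b·a* : 6 states
  (b·a*)* : 8 states
  (b·a*)*·a : 10 states
  ((b·a*)*·a)* : 12 states
  b·((b·a*)*·a)* : 14 states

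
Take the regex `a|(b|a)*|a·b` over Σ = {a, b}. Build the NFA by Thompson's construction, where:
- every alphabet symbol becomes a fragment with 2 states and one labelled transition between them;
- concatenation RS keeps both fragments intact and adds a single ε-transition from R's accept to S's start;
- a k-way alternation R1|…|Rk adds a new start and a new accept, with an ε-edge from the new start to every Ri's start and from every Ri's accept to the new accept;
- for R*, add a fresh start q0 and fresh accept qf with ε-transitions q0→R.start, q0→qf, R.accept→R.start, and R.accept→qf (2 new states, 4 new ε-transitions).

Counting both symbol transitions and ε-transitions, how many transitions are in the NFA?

Per subexpression:
Each of the 5 symbol leaves contributes 1 transition (1 symbol, 0 ε).
  b|a = 6 transitions (2 symbol, 4 ε)
  (b|a)* = 10 transitions (2 symbol, 8 ε)
  a·b = 3 transitions (2 symbol, 1 ε)
  a|(b|a)*|a·b = 20 transitions (5 symbol, 15 ε)

20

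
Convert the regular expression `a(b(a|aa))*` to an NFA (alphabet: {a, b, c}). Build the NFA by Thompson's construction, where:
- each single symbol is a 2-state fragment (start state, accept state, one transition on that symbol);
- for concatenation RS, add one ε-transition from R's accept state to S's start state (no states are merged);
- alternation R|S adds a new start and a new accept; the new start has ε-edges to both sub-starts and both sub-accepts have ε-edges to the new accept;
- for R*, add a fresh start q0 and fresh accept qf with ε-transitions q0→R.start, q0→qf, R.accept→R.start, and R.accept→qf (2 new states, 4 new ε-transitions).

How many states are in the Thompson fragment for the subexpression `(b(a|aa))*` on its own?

Fragment for `(b(a|aa))*`:
Each of the 4 symbol leaves contributes a 2-state fragment.
  aa : 4 states
  a|aa : 8 states
  b(a|aa) : 10 states
  (b(a|aa))* : 12 states

12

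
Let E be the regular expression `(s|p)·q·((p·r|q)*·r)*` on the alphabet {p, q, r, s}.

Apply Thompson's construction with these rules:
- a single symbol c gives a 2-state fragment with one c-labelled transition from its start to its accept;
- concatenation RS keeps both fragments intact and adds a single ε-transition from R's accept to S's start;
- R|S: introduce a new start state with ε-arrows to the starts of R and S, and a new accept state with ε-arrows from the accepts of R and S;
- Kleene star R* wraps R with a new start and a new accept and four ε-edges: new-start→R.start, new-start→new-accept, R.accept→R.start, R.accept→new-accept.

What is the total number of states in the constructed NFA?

22

Recursing over subexpressions:
Each of the 7 symbol leaves contributes a 2-state fragment.
  s|p → 6 states
  p·r → 4 states
  p·r|q → 8 states
  (p·r|q)* → 10 states
  (p·r|q)*·r → 12 states
  ((p·r|q)*·r)* → 14 states
  (s|p)·q·((p·r|q)*·r)* → 22 states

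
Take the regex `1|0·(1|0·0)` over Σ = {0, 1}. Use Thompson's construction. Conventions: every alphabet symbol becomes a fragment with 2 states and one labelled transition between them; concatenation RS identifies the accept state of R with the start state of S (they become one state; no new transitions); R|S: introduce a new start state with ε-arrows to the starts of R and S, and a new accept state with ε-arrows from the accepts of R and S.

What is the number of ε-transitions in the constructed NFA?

8

By structural recursion:
Each of the 5 symbol leaves contributes 0 ε-transitions.
  0·0 — 0 ε-transitions
  1|0·0 — 4 ε-transitions
  0·(1|0·0) — 4 ε-transitions
  1|0·(1|0·0) — 8 ε-transitions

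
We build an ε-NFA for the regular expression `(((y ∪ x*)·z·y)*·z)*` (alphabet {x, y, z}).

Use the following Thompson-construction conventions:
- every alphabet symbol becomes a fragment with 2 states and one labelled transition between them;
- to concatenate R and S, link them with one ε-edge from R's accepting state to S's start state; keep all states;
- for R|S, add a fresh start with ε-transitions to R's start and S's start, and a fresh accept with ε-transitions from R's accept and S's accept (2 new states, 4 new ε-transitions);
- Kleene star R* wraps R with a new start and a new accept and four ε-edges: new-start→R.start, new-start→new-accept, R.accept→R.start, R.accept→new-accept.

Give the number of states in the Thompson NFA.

Recursing over subexpressions:
Each of the 5 symbol leaves contributes a 2-state fragment.
  x* — 4 states
  y ∪ x* — 8 states
  (y ∪ x*)·z·y — 12 states
  ((y ∪ x*)·z·y)* — 14 states
  ((y ∪ x*)·z·y)*·z — 16 states
  (((y ∪ x*)·z·y)*·z)* — 18 states

18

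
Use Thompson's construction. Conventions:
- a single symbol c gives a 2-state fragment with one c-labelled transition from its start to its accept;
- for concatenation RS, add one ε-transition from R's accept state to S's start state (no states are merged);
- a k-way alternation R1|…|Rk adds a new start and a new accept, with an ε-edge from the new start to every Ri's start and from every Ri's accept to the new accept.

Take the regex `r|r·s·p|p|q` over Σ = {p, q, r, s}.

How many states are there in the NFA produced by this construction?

14

By structural recursion:
Each of the 6 symbol leaves contributes a 2-state fragment.
  r·s·p — 6 states
  r|r·s·p|p|q — 14 states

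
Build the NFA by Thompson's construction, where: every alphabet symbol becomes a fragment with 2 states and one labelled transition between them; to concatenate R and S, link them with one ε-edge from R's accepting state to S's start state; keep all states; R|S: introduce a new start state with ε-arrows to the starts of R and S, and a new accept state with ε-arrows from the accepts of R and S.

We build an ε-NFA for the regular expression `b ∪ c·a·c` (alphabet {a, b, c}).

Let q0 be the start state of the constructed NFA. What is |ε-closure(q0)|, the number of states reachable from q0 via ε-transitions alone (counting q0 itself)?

Compute the ε-closure size of each fragment's start state recursively; a symbol fragment's start has no outgoing ε-edge, so its closure is just itself (size 1).
  c·a·c — same as the first factor's closure: |closure| = 1
  b ∪ c·a·c — |closure| = 1 + 1 + 1 = 3 (the new accept is not ε-reachable since no branch accepts ε)

3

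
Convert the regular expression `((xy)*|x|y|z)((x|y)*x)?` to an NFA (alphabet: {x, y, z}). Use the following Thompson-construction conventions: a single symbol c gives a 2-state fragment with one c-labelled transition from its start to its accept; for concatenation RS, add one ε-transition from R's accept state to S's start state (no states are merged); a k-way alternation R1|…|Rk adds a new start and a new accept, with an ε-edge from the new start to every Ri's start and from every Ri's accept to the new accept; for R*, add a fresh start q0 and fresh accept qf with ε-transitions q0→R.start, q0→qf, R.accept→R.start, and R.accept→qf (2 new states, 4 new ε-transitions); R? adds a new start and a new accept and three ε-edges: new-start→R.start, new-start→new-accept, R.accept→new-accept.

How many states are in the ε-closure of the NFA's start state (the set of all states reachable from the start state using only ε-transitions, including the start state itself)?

Work bottom-up. For each fragment F, track |ε-closure(F.start)| and whether F's accept lies in that closure (i.e. whether F accepts ε). A single-symbol fragment has closure size 1 and does not accept ε.
  xy — same as the first factor's closure: C = 1
  (xy)* — new start has ε-edges to the inner start and to the new accept, so C = 2 + 1 = 3
  (xy)*|x|y|z — C = 1 (new start) + (3 + 1 + 1 + 1) + 1 (new accept, since some branch ε-reaches its own accept) = 8
  x|y — C = 1 + 1 + 1 = 3 (the new accept is not ε-reachable since no branch accepts ε)
  (x|y)* — new start has ε-edges to the inner start and to the new accept, so C = 2 + 3 = 5
  (x|y)*x — C = 5 + 1 = 6 (closure spills across the concat boundary because the left factor accepts ε)
  ((x|y)*x)? — C = 1 (new start) + 6 (body) + 1 (new accept, via ε) = 8
  ((xy)*|x|y|z)((x|y)*x)? — the left operand accepts ε, so the closure extends into the next operand (via the concat ε-link); C = 8 + 8 = 16

16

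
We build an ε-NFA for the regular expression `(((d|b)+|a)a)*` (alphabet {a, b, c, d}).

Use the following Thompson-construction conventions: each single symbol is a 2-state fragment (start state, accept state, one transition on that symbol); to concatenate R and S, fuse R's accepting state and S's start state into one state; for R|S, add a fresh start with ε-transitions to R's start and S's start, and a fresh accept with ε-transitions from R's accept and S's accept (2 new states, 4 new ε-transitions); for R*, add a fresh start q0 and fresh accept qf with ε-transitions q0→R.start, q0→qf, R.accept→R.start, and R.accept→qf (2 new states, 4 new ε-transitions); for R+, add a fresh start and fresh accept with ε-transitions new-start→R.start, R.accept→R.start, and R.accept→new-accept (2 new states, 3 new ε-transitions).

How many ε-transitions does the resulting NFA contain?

Bottom-up over the parse tree:
Each of the 4 symbol leaves contributes 0 ε-transitions.
  d|b = 4 ε-transitions
  (d|b)+ = 7 ε-transitions
  (d|b)+|a = 11 ε-transitions
  ((d|b)+|a)a = 11 ε-transitions
  (((d|b)+|a)a)* = 15 ε-transitions

15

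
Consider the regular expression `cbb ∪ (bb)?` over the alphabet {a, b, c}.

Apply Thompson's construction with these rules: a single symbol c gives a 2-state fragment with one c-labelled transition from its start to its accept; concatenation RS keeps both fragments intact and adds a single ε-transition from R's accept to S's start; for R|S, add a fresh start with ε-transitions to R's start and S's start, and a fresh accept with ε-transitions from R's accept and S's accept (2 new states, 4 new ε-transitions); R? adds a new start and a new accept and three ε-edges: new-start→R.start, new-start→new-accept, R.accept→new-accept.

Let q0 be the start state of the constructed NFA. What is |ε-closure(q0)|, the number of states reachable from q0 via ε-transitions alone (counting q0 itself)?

6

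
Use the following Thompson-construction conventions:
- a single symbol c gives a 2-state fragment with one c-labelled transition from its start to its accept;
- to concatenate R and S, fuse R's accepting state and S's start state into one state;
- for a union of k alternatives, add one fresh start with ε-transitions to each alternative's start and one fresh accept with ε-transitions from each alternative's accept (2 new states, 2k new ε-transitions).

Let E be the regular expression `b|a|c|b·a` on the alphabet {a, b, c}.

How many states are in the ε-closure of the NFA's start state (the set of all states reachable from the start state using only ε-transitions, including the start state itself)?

5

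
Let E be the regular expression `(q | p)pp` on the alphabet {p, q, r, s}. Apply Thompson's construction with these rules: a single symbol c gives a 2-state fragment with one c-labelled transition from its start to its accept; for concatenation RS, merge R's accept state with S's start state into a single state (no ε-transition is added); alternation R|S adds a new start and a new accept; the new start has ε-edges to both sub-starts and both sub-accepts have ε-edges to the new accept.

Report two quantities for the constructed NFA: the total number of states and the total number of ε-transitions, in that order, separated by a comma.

8, 4

Building bottom-up:
Each of the 4 symbol leaves contributes 2 states and 0 ε-transitions.
  q | p : 6 states, 4 ε-transitions
  (q | p)pp : 8 states, 4 ε-transitions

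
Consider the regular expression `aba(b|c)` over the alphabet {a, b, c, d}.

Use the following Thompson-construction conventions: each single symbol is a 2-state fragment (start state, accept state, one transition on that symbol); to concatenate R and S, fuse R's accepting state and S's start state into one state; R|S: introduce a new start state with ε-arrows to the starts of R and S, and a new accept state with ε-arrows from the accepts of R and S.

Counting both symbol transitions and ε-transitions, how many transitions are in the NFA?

Recursing over subexpressions:
Each of the 5 symbol leaves contributes 1 transition (1 symbol, 0 ε).
  b|c = 6 transitions (2 symbol, 4 ε)
  aba(b|c) = 9 transitions (5 symbol, 4 ε)

9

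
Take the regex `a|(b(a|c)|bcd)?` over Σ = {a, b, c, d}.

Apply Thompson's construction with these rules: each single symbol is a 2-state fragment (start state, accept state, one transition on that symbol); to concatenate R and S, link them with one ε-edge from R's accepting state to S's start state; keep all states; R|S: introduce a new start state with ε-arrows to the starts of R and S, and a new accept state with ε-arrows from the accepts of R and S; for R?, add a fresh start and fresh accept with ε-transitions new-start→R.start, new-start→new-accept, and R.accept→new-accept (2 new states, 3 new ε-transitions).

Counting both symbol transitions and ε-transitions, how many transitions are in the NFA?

25

By structural recursion:
Each of the 7 symbol leaves contributes 1 transition (1 symbol, 0 ε).
  a|c → 6 transitions (2 symbol, 4 ε)
  b(a|c) → 8 transitions (3 symbol, 5 ε)
  bcd → 5 transitions (3 symbol, 2 ε)
  b(a|c)|bcd → 17 transitions (6 symbol, 11 ε)
  (b(a|c)|bcd)? → 20 transitions (6 symbol, 14 ε)
  a|(b(a|c)|bcd)? → 25 transitions (7 symbol, 18 ε)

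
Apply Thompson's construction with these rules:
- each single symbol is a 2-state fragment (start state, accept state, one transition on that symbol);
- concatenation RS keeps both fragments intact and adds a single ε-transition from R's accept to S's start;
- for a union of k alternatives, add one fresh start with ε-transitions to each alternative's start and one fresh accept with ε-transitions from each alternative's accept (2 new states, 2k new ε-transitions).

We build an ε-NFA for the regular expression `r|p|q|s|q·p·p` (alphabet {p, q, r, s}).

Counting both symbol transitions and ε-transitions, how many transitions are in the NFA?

19

Recursing over subexpressions:
Each of the 7 symbol leaves contributes 1 transition (1 symbol, 0 ε).
  q·p·p = 5 transitions (3 symbol, 2 ε)
  r|p|q|s|q·p·p = 19 transitions (7 symbol, 12 ε)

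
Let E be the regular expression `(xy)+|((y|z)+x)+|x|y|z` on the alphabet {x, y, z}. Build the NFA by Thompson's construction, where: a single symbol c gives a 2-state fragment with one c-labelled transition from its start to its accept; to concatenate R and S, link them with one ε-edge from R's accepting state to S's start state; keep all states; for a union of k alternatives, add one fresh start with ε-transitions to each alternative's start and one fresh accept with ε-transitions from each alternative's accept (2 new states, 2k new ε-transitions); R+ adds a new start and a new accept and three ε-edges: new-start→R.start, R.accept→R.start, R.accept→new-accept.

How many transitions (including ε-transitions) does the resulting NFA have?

Recursing over subexpressions:
Each of the 8 symbol leaves contributes 1 transition (1 symbol, 0 ε).
  xy = 3 transitions (2 symbol, 1 ε)
  (xy)+ = 6 transitions (2 symbol, 4 ε)
  y|z = 6 transitions (2 symbol, 4 ε)
  (y|z)+ = 9 transitions (2 symbol, 7 ε)
  (y|z)+x = 11 transitions (3 symbol, 8 ε)
  ((y|z)+x)+ = 14 transitions (3 symbol, 11 ε)
  (xy)+|((y|z)+x)+|x|y|z = 33 transitions (8 symbol, 25 ε)

33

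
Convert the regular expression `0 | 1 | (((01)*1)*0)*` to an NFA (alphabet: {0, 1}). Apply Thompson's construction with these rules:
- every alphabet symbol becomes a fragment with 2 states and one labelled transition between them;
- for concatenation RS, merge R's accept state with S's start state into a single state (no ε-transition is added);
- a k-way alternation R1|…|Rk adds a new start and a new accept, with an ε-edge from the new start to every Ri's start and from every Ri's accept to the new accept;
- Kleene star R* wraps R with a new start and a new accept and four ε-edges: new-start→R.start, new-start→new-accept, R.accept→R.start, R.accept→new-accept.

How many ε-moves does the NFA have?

18

Bottom-up over the parse tree:
Each of the 6 symbol leaves contributes 0 ε-transitions.
  01 → 0 ε-transitions
  (01)* → 4 ε-transitions
  (01)*1 → 4 ε-transitions
  ((01)*1)* → 8 ε-transitions
  ((01)*1)*0 → 8 ε-transitions
  (((01)*1)*0)* → 12 ε-transitions
  0 | 1 | (((01)*1)*0)* → 18 ε-transitions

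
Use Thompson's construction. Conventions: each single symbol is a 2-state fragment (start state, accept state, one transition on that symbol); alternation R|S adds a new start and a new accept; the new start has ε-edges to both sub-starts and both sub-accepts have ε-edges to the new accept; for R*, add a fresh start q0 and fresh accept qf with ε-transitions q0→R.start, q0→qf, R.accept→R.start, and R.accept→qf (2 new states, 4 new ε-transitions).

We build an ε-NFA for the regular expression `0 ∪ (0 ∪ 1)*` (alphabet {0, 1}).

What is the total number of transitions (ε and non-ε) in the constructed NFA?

Bottom-up over the parse tree:
Each of the 3 symbol leaves contributes 1 transition (1 symbol, 0 ε).
  0 ∪ 1 → 6 transitions (2 symbol, 4 ε)
  (0 ∪ 1)* → 10 transitions (2 symbol, 8 ε)
  0 ∪ (0 ∪ 1)* → 15 transitions (3 symbol, 12 ε)

15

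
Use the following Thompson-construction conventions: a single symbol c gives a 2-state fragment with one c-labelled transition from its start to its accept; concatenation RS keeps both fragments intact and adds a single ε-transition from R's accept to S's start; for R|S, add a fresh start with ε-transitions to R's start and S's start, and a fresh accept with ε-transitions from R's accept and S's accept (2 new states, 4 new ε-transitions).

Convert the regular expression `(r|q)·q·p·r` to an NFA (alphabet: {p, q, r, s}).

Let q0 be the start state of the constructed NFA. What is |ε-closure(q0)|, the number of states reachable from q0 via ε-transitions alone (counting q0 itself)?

3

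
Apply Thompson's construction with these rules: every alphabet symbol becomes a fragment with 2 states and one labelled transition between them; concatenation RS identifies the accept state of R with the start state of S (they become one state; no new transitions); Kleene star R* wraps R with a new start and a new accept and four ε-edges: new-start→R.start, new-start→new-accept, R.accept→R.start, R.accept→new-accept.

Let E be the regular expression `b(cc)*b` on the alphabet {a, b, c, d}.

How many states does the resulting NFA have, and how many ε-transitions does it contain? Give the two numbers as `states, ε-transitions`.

By structural recursion:
Each of the 4 symbol leaves contributes 2 states and 0 ε-transitions.
  cc : 3 states, 0 ε-transitions
  (cc)* : 5 states, 4 ε-transitions
  b(cc)*b : 7 states, 4 ε-transitions

7, 4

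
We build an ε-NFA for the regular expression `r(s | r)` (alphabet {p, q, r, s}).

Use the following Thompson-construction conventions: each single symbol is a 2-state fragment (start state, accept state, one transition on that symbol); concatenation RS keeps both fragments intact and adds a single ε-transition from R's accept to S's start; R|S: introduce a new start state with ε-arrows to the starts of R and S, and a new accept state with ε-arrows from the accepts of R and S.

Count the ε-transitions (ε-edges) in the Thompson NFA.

Per subexpression:
Each of the 3 symbol leaves contributes 0 ε-transitions.
  s | r — 4 ε-transitions
  r(s | r) — 5 ε-transitions

5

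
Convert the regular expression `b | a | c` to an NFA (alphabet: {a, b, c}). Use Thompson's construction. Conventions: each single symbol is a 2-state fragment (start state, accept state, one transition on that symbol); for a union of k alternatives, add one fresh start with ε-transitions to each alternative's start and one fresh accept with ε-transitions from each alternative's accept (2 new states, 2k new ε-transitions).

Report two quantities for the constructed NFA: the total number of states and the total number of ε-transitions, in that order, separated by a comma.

Building bottom-up:
Each of the 3 symbol leaves contributes 2 states and 0 ε-transitions.
  b | a | c — 8 states, 6 ε-transitions

8, 6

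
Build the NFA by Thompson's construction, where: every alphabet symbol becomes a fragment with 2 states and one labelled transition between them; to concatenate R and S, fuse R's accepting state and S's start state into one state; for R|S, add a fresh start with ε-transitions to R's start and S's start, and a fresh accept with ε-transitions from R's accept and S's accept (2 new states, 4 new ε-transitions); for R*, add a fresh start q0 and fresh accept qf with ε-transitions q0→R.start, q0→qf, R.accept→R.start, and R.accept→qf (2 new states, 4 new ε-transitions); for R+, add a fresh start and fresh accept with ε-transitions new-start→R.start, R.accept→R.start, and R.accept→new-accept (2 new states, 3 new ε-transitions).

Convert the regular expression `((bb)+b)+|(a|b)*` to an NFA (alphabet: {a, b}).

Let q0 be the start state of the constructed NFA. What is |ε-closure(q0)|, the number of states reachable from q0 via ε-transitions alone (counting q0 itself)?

Work bottom-up. For each fragment F, track |ε-closure(F.start)| and whether F's accept lies in that closure (i.e. whether F accepts ε). A single-symbol fragment has closure size 1 and does not accept ε.
  bb — C equals the left operand's closure size = 1 (its accept is not ε-reachable, so the closure stops there)
  (bb)+ — new start ε-reaches only the body's start; the new accept needs a symbol first: C = 1 + 1 = 2
  (bb)+b — C equals the left operand's closure size = 2 (its accept is not ε-reachable, so the closure stops there)
  ((bb)+b)+ — new start ε-reaches only the body's start; the new accept needs a symbol first: C = 1 + 2 = 3
  a|b — C = 1 + 1 + 1 = 3 (the new accept is not ε-reachable since no branch accepts ε)
  (a|b)* — new start has ε-edges to the inner start and to the new accept, so C = 2 + 3 = 5
  ((bb)+b)+|(a|b)* — C = 1 (new start) + (3 + 5) + 1 (new accept, since some branch ε-reaches its own accept) = 10

10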